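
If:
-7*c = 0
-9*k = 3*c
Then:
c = 0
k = 0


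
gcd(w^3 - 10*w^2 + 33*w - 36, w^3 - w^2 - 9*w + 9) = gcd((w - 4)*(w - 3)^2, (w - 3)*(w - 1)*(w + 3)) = w - 3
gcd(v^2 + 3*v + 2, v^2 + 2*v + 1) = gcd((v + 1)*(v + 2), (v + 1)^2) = v + 1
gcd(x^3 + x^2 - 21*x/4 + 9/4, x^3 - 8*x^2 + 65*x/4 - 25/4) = x - 1/2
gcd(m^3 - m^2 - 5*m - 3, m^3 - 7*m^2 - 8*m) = m + 1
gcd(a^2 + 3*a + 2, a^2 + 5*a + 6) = a + 2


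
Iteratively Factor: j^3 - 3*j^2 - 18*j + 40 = (j + 4)*(j^2 - 7*j + 10) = (j - 2)*(j + 4)*(j - 5)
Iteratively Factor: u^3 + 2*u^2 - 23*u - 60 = (u + 4)*(u^2 - 2*u - 15) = (u + 3)*(u + 4)*(u - 5)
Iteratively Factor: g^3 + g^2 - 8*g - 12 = (g + 2)*(g^2 - g - 6) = (g - 3)*(g + 2)*(g + 2)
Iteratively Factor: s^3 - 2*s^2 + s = (s - 1)*(s^2 - s) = s*(s - 1)*(s - 1)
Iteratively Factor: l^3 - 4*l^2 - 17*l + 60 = (l - 5)*(l^2 + l - 12) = (l - 5)*(l + 4)*(l - 3)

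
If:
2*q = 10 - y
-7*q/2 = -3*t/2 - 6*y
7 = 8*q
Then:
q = 7/8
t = -743/24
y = 33/4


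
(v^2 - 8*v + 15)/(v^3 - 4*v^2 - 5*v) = (v - 3)/(v*(v + 1))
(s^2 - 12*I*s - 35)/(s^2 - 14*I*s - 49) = (s - 5*I)/(s - 7*I)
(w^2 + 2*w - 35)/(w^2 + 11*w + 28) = (w - 5)/(w + 4)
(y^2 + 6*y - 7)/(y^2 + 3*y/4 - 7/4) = 4*(y + 7)/(4*y + 7)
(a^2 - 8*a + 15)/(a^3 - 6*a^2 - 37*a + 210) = (a - 3)/(a^2 - a - 42)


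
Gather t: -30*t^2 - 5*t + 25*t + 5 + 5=-30*t^2 + 20*t + 10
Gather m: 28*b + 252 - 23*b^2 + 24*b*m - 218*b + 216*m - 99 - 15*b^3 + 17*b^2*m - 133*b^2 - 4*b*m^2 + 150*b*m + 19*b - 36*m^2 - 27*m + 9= -15*b^3 - 156*b^2 - 171*b + m^2*(-4*b - 36) + m*(17*b^2 + 174*b + 189) + 162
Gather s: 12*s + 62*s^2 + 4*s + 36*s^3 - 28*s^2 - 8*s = 36*s^3 + 34*s^2 + 8*s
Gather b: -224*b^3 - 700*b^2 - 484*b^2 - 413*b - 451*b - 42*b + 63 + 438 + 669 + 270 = -224*b^3 - 1184*b^2 - 906*b + 1440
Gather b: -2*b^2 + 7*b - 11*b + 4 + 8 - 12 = -2*b^2 - 4*b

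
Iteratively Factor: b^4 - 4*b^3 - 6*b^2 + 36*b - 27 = (b + 3)*(b^3 - 7*b^2 + 15*b - 9) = (b - 3)*(b + 3)*(b^2 - 4*b + 3) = (b - 3)*(b - 1)*(b + 3)*(b - 3)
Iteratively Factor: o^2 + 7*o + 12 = (o + 4)*(o + 3)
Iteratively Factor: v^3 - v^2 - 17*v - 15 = (v - 5)*(v^2 + 4*v + 3) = (v - 5)*(v + 3)*(v + 1)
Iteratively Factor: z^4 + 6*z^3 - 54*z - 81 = (z + 3)*(z^3 + 3*z^2 - 9*z - 27) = (z + 3)^2*(z^2 - 9) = (z + 3)^3*(z - 3)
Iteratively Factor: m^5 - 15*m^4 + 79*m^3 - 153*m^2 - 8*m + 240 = (m - 3)*(m^4 - 12*m^3 + 43*m^2 - 24*m - 80) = (m - 5)*(m - 3)*(m^3 - 7*m^2 + 8*m + 16) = (m - 5)*(m - 3)*(m + 1)*(m^2 - 8*m + 16) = (m - 5)*(m - 4)*(m - 3)*(m + 1)*(m - 4)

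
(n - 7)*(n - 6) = n^2 - 13*n + 42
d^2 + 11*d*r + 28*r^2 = (d + 4*r)*(d + 7*r)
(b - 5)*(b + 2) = b^2 - 3*b - 10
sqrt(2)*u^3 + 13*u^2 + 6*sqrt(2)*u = u*(u + 6*sqrt(2))*(sqrt(2)*u + 1)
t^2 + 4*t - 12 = (t - 2)*(t + 6)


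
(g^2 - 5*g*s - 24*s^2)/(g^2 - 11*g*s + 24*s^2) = (-g - 3*s)/(-g + 3*s)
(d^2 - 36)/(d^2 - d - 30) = (d + 6)/(d + 5)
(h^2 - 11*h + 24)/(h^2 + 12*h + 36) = (h^2 - 11*h + 24)/(h^2 + 12*h + 36)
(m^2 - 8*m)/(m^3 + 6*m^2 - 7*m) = (m - 8)/(m^2 + 6*m - 7)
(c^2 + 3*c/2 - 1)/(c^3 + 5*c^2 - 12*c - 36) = (c - 1/2)/(c^2 + 3*c - 18)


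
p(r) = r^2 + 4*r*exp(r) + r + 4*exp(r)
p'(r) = 4*r*exp(r) + 2*r + 8*exp(r) + 1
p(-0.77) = 0.25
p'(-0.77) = 1.74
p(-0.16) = 2.73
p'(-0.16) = 6.95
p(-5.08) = 20.62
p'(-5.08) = -9.24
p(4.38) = 1741.68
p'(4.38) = 2047.23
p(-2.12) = 1.84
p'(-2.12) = -3.30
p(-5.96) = 29.51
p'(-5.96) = -10.96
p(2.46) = 170.51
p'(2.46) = 214.73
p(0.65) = 13.72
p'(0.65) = 22.60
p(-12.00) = 132.00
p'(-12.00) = -23.00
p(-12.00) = 132.00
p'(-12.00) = -23.00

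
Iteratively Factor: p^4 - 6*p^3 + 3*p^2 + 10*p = (p)*(p^3 - 6*p^2 + 3*p + 10) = p*(p - 2)*(p^2 - 4*p - 5) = p*(p - 5)*(p - 2)*(p + 1)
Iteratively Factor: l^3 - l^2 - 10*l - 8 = (l + 1)*(l^2 - 2*l - 8) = (l + 1)*(l + 2)*(l - 4)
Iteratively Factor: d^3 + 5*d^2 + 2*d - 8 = (d + 2)*(d^2 + 3*d - 4) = (d + 2)*(d + 4)*(d - 1)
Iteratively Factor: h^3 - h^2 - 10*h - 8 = (h + 2)*(h^2 - 3*h - 4) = (h + 1)*(h + 2)*(h - 4)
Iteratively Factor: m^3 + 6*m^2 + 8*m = (m)*(m^2 + 6*m + 8) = m*(m + 2)*(m + 4)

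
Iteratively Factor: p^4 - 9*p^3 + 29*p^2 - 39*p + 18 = (p - 2)*(p^3 - 7*p^2 + 15*p - 9) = (p - 2)*(p - 1)*(p^2 - 6*p + 9) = (p - 3)*(p - 2)*(p - 1)*(p - 3)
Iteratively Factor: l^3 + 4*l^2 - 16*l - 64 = (l - 4)*(l^2 + 8*l + 16) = (l - 4)*(l + 4)*(l + 4)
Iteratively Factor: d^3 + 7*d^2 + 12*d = (d)*(d^2 + 7*d + 12) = d*(d + 3)*(d + 4)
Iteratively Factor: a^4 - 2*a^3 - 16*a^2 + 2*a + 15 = (a + 3)*(a^3 - 5*a^2 - a + 5) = (a - 1)*(a + 3)*(a^2 - 4*a - 5) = (a - 5)*(a - 1)*(a + 3)*(a + 1)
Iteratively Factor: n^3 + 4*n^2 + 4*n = (n)*(n^2 + 4*n + 4) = n*(n + 2)*(n + 2)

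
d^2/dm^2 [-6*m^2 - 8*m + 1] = -12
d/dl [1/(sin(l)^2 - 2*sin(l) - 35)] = 2*(1 - sin(l))*cos(l)/((sin(l) - 7)^2*(sin(l) + 5)^2)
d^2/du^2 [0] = 0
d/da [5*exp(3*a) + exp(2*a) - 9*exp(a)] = (15*exp(2*a) + 2*exp(a) - 9)*exp(a)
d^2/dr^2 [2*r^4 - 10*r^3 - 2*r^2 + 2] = 24*r^2 - 60*r - 4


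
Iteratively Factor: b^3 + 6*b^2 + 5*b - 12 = (b - 1)*(b^2 + 7*b + 12) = (b - 1)*(b + 3)*(b + 4)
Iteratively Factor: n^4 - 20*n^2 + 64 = (n + 2)*(n^3 - 2*n^2 - 16*n + 32) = (n + 2)*(n + 4)*(n^2 - 6*n + 8) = (n - 2)*(n + 2)*(n + 4)*(n - 4)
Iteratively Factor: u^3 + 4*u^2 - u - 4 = (u + 1)*(u^2 + 3*u - 4) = (u - 1)*(u + 1)*(u + 4)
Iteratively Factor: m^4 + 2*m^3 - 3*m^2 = (m + 3)*(m^3 - m^2) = m*(m + 3)*(m^2 - m) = m^2*(m + 3)*(m - 1)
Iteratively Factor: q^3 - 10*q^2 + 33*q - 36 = (q - 4)*(q^2 - 6*q + 9) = (q - 4)*(q - 3)*(q - 3)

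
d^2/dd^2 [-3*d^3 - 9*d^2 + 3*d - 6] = -18*d - 18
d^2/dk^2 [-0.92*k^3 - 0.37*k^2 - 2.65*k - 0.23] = -5.52*k - 0.74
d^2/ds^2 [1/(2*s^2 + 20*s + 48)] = (-s^2 - 10*s + 4*(s + 5)^2 - 24)/(s^2 + 10*s + 24)^3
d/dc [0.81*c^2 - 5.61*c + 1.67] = 1.62*c - 5.61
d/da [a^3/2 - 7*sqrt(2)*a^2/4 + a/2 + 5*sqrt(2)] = 3*a^2/2 - 7*sqrt(2)*a/2 + 1/2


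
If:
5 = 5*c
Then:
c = 1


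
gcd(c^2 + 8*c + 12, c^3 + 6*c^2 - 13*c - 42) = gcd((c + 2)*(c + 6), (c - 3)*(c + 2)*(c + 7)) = c + 2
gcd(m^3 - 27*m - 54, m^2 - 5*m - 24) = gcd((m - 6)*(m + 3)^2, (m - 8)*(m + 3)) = m + 3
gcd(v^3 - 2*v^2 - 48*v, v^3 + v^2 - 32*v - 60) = 1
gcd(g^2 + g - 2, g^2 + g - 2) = g^2 + g - 2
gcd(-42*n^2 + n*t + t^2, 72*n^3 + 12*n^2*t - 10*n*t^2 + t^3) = -6*n + t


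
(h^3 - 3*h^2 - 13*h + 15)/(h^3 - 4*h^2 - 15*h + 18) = (h - 5)/(h - 6)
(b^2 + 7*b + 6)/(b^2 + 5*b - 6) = (b + 1)/(b - 1)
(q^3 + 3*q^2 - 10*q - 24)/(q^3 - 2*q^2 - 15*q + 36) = (q + 2)/(q - 3)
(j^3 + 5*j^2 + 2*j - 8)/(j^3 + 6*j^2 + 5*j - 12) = (j + 2)/(j + 3)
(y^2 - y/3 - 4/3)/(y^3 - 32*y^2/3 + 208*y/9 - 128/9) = 3*(y + 1)/(3*y^2 - 28*y + 32)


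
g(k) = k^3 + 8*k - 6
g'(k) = 3*k^2 + 8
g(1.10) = 4.13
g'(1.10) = 11.63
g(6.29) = 293.18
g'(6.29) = 126.69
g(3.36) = 58.81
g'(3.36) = 41.87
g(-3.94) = -98.68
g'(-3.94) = 54.57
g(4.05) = 92.83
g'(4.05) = 57.21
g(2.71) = 35.58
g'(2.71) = 30.03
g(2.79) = 38.04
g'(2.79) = 31.35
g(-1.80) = -26.23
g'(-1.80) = 17.72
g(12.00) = 1818.00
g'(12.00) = 440.00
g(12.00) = 1818.00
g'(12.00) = 440.00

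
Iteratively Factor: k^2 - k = (k)*(k - 1)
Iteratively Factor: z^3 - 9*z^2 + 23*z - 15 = (z - 1)*(z^2 - 8*z + 15) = (z - 5)*(z - 1)*(z - 3)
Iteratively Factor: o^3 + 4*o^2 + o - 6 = (o + 2)*(o^2 + 2*o - 3) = (o + 2)*(o + 3)*(o - 1)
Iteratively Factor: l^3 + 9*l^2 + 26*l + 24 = (l + 2)*(l^2 + 7*l + 12) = (l + 2)*(l + 3)*(l + 4)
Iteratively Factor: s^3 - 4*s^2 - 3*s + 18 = (s + 2)*(s^2 - 6*s + 9) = (s - 3)*(s + 2)*(s - 3)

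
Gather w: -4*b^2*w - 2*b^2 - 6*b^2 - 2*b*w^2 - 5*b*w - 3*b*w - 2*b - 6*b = -8*b^2 - 2*b*w^2 - 8*b + w*(-4*b^2 - 8*b)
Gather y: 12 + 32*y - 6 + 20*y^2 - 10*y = 20*y^2 + 22*y + 6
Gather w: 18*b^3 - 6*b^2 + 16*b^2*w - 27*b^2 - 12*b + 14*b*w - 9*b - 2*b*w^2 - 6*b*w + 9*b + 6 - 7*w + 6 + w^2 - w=18*b^3 - 33*b^2 - 12*b + w^2*(1 - 2*b) + w*(16*b^2 + 8*b - 8) + 12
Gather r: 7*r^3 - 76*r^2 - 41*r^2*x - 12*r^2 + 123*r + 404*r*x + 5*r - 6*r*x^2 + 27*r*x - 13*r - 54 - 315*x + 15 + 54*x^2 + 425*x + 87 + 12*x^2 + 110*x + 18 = 7*r^3 + r^2*(-41*x - 88) + r*(-6*x^2 + 431*x + 115) + 66*x^2 + 220*x + 66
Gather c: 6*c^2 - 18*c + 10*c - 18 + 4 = 6*c^2 - 8*c - 14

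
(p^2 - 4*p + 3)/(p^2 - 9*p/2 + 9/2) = 2*(p - 1)/(2*p - 3)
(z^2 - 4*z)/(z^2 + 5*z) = (z - 4)/(z + 5)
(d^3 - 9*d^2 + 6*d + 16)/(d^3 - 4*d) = (d^2 - 7*d - 8)/(d*(d + 2))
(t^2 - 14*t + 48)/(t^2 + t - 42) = (t - 8)/(t + 7)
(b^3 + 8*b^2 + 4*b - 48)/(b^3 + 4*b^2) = 1 + 4/b - 12/b^2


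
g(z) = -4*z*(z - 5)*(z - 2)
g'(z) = -4*z*(z - 5) - 4*z*(z - 2) - 4*(z - 5)*(z - 2)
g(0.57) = -14.44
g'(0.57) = -11.98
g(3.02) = 24.40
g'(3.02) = 19.68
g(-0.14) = 6.16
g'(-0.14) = -48.08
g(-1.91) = 206.42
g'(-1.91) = -190.74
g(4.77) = 12.16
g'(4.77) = -45.91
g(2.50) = 12.50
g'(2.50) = 25.00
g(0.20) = -6.91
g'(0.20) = -29.28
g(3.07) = 25.36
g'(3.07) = 18.82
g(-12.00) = 11424.00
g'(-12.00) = -2440.00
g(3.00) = 24.00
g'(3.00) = 20.00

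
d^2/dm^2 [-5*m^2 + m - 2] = -10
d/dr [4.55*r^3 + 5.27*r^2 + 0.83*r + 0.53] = 13.65*r^2 + 10.54*r + 0.83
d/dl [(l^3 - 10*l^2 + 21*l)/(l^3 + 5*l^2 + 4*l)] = (15*l^2 - 34*l - 145)/(l^4 + 10*l^3 + 33*l^2 + 40*l + 16)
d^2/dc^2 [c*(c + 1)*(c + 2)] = 6*c + 6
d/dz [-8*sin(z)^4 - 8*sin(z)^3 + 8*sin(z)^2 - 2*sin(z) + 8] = 2*(-16*sin(z)^3 - 12*sin(z)^2 + 8*sin(z) - 1)*cos(z)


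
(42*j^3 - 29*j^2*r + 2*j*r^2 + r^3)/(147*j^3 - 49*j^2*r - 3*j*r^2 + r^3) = (-2*j + r)/(-7*j + r)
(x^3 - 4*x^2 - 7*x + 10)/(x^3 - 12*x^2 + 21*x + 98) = (x^2 - 6*x + 5)/(x^2 - 14*x + 49)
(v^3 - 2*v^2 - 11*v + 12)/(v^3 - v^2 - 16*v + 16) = (v + 3)/(v + 4)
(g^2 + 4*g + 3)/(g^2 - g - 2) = (g + 3)/(g - 2)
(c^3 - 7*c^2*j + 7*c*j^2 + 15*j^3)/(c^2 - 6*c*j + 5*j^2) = (c^2 - 2*c*j - 3*j^2)/(c - j)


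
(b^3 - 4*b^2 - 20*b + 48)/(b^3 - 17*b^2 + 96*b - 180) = (b^2 + 2*b - 8)/(b^2 - 11*b + 30)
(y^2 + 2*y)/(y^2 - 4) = y/(y - 2)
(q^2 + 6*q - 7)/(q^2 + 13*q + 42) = (q - 1)/(q + 6)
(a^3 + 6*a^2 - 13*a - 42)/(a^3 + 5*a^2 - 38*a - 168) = (a^2 - a - 6)/(a^2 - 2*a - 24)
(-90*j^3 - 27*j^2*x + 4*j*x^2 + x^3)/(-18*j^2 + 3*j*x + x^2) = (-15*j^2 - 2*j*x + x^2)/(-3*j + x)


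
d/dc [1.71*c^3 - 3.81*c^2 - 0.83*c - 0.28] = 5.13*c^2 - 7.62*c - 0.83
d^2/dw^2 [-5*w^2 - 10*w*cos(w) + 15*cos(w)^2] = 10*w*cos(w) + 60*sin(w)^2 + 20*sin(w) - 40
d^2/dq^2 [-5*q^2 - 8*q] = -10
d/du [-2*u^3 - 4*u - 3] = -6*u^2 - 4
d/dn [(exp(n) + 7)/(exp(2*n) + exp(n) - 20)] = (-(exp(n) + 7)*(2*exp(n) + 1) + exp(2*n) + exp(n) - 20)*exp(n)/(exp(2*n) + exp(n) - 20)^2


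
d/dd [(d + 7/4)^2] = 2*d + 7/2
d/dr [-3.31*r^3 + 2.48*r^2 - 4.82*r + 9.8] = -9.93*r^2 + 4.96*r - 4.82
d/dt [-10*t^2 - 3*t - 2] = -20*t - 3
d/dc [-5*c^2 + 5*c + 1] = 5 - 10*c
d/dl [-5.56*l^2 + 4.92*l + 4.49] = 4.92 - 11.12*l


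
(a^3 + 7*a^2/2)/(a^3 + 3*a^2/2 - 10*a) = a*(2*a + 7)/(2*a^2 + 3*a - 20)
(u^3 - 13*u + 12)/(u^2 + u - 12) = u - 1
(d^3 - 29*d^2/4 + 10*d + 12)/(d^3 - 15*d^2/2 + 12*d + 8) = (4*d + 3)/(2*(2*d + 1))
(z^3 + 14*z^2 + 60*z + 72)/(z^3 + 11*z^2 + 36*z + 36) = (z + 6)/(z + 3)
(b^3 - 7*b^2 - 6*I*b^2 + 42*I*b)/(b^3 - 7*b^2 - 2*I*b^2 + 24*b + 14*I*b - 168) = b/(b + 4*I)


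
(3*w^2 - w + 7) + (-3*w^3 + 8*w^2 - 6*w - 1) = -3*w^3 + 11*w^2 - 7*w + 6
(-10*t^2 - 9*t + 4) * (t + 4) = -10*t^3 - 49*t^2 - 32*t + 16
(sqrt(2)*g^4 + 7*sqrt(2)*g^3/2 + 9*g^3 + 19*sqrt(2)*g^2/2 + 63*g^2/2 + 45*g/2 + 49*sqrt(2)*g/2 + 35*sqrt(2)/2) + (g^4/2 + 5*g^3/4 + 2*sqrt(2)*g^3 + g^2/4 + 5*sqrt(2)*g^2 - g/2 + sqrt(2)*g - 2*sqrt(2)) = g^4/2 + sqrt(2)*g^4 + 11*sqrt(2)*g^3/2 + 41*g^3/4 + 29*sqrt(2)*g^2/2 + 127*g^2/4 + 22*g + 51*sqrt(2)*g/2 + 31*sqrt(2)/2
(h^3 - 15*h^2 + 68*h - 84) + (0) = h^3 - 15*h^2 + 68*h - 84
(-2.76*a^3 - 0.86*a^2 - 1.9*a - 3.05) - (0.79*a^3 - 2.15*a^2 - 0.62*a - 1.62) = -3.55*a^3 + 1.29*a^2 - 1.28*a - 1.43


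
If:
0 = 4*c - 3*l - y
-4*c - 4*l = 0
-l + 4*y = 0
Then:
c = 0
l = 0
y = 0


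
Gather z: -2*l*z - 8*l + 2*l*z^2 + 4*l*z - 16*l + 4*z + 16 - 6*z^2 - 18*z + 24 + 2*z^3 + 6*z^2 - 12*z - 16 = 2*l*z^2 - 24*l + 2*z^3 + z*(2*l - 26) + 24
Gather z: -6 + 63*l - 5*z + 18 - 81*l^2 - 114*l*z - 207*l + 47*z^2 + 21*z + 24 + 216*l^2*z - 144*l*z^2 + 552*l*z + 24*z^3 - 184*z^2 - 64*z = -81*l^2 - 144*l + 24*z^3 + z^2*(-144*l - 137) + z*(216*l^2 + 438*l - 48) + 36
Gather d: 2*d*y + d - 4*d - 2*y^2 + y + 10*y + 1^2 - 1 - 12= d*(2*y - 3) - 2*y^2 + 11*y - 12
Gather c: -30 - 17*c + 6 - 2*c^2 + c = -2*c^2 - 16*c - 24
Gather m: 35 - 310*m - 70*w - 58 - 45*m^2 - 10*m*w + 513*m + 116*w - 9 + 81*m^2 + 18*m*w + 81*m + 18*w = 36*m^2 + m*(8*w + 284) + 64*w - 32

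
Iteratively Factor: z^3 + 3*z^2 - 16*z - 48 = (z + 4)*(z^2 - z - 12) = (z + 3)*(z + 4)*(z - 4)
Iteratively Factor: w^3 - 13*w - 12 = (w + 3)*(w^2 - 3*w - 4) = (w + 1)*(w + 3)*(w - 4)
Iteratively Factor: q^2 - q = (q)*(q - 1)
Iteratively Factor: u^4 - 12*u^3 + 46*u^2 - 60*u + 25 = (u - 5)*(u^3 - 7*u^2 + 11*u - 5) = (u - 5)^2*(u^2 - 2*u + 1) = (u - 5)^2*(u - 1)*(u - 1)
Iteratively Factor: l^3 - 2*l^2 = (l - 2)*(l^2) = l*(l - 2)*(l)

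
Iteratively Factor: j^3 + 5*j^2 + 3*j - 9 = (j - 1)*(j^2 + 6*j + 9) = (j - 1)*(j + 3)*(j + 3)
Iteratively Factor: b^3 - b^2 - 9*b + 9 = (b - 1)*(b^2 - 9) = (b - 3)*(b - 1)*(b + 3)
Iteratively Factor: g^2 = (g)*(g)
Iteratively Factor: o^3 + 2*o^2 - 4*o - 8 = (o + 2)*(o^2 - 4) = (o + 2)^2*(o - 2)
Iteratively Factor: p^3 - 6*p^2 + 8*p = (p)*(p^2 - 6*p + 8) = p*(p - 4)*(p - 2)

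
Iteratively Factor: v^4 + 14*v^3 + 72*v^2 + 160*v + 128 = (v + 4)*(v^3 + 10*v^2 + 32*v + 32) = (v + 4)^2*(v^2 + 6*v + 8) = (v + 2)*(v + 4)^2*(v + 4)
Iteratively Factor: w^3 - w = (w + 1)*(w^2 - w) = (w - 1)*(w + 1)*(w)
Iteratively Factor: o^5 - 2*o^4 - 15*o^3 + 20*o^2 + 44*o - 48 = (o + 3)*(o^4 - 5*o^3 + 20*o - 16) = (o - 2)*(o + 3)*(o^3 - 3*o^2 - 6*o + 8) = (o - 2)*(o - 1)*(o + 3)*(o^2 - 2*o - 8) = (o - 2)*(o - 1)*(o + 2)*(o + 3)*(o - 4)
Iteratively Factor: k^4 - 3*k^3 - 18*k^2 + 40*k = (k + 4)*(k^3 - 7*k^2 + 10*k) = (k - 5)*(k + 4)*(k^2 - 2*k) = (k - 5)*(k - 2)*(k + 4)*(k)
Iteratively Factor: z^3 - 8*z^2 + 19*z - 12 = (z - 4)*(z^2 - 4*z + 3) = (z - 4)*(z - 3)*(z - 1)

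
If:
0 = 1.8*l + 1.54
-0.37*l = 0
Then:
No Solution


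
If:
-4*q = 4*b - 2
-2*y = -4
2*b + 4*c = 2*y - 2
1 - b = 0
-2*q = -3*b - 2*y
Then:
No Solution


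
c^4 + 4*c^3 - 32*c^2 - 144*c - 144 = (c - 6)*(c + 2)^2*(c + 6)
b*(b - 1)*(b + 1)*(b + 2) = b^4 + 2*b^3 - b^2 - 2*b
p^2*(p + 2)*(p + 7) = p^4 + 9*p^3 + 14*p^2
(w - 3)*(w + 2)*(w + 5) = w^3 + 4*w^2 - 11*w - 30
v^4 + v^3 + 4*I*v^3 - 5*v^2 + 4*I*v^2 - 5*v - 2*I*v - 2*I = (v + 1)*(v + I)^2*(v + 2*I)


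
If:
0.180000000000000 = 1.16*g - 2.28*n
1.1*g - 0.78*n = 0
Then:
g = -0.09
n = -0.12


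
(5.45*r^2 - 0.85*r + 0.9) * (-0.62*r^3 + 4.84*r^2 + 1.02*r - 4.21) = -3.379*r^5 + 26.905*r^4 + 0.887*r^3 - 19.4555*r^2 + 4.4965*r - 3.789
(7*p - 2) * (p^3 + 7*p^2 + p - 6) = 7*p^4 + 47*p^3 - 7*p^2 - 44*p + 12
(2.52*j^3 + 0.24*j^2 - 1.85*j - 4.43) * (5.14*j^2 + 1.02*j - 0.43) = 12.9528*j^5 + 3.804*j^4 - 10.3478*j^3 - 24.7604*j^2 - 3.7231*j + 1.9049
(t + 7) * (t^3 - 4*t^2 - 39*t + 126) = t^4 + 3*t^3 - 67*t^2 - 147*t + 882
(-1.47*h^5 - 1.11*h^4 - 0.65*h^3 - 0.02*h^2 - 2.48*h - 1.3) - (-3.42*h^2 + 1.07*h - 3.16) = -1.47*h^5 - 1.11*h^4 - 0.65*h^3 + 3.4*h^2 - 3.55*h + 1.86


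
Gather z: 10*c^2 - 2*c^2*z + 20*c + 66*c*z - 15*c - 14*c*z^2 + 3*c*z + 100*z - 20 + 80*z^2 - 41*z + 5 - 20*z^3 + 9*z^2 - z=10*c^2 + 5*c - 20*z^3 + z^2*(89 - 14*c) + z*(-2*c^2 + 69*c + 58) - 15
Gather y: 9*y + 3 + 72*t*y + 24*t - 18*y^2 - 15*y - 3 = 24*t - 18*y^2 + y*(72*t - 6)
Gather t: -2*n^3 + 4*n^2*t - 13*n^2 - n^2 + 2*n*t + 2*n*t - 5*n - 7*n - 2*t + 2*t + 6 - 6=-2*n^3 - 14*n^2 - 12*n + t*(4*n^2 + 4*n)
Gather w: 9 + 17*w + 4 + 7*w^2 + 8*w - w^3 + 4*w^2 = -w^3 + 11*w^2 + 25*w + 13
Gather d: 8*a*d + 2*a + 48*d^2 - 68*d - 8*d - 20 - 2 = 2*a + 48*d^2 + d*(8*a - 76) - 22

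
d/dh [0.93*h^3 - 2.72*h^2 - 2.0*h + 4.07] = 2.79*h^2 - 5.44*h - 2.0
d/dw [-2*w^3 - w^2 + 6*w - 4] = -6*w^2 - 2*w + 6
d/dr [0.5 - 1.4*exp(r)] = -1.4*exp(r)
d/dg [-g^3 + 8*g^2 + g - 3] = -3*g^2 + 16*g + 1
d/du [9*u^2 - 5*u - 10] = 18*u - 5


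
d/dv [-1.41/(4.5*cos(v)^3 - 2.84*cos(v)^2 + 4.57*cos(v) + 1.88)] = (-19.035*cos(v)^2 + 8.0088*cos(v) - 6.4437)*sin(v)/(4.5*cos(v)^3 - 2.84*cos(v)^2 + 4.57*cos(v) + 1.88)^2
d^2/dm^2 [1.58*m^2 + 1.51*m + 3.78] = 3.16000000000000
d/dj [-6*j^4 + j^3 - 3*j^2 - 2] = 3*j*(-8*j^2 + j - 2)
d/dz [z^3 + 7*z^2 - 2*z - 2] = 3*z^2 + 14*z - 2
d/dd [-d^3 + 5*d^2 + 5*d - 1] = -3*d^2 + 10*d + 5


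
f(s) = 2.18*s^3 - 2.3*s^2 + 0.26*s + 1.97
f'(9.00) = 488.60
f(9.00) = 1407.23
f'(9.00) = 488.60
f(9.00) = 1407.23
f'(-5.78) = 245.34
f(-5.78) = -497.33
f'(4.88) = 133.56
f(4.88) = 201.81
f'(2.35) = 25.57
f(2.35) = 18.17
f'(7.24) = 309.77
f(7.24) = 710.61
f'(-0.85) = 8.90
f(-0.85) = -1.25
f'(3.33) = 57.46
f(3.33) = 57.83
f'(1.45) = 7.34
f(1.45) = 4.16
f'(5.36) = 163.50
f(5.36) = 272.99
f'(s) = 6.54*s^2 - 4.6*s + 0.26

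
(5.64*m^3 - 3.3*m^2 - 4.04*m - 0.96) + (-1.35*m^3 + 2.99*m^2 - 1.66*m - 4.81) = 4.29*m^3 - 0.31*m^2 - 5.7*m - 5.77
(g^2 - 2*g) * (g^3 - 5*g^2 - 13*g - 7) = g^5 - 7*g^4 - 3*g^3 + 19*g^2 + 14*g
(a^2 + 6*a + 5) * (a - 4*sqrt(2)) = a^3 - 4*sqrt(2)*a^2 + 6*a^2 - 24*sqrt(2)*a + 5*a - 20*sqrt(2)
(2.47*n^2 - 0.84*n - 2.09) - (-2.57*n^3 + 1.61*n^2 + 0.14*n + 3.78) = 2.57*n^3 + 0.86*n^2 - 0.98*n - 5.87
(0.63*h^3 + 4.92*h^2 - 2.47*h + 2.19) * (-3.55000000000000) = -2.2365*h^3 - 17.466*h^2 + 8.7685*h - 7.7745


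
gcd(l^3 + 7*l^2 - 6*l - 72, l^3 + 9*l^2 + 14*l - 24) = l^2 + 10*l + 24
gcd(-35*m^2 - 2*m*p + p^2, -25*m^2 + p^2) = 5*m + p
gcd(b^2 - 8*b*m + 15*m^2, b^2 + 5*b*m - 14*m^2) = 1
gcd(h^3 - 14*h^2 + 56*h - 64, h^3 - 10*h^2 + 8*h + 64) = h^2 - 12*h + 32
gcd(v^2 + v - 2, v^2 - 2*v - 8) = v + 2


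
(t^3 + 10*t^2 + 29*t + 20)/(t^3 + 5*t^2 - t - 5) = (t + 4)/(t - 1)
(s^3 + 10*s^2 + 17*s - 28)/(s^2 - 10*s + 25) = (s^3 + 10*s^2 + 17*s - 28)/(s^2 - 10*s + 25)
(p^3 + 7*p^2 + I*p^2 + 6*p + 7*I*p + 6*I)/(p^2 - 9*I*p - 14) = (p^3 + p^2*(7 + I) + p*(6 + 7*I) + 6*I)/(p^2 - 9*I*p - 14)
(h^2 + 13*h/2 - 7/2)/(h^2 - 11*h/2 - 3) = (-2*h^2 - 13*h + 7)/(-2*h^2 + 11*h + 6)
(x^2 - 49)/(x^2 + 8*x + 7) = (x - 7)/(x + 1)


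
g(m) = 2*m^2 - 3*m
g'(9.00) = 33.00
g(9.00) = 135.00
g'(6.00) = 21.00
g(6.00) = 54.00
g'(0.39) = -1.44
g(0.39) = -0.87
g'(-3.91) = -18.64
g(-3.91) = 42.31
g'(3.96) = 12.84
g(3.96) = 19.48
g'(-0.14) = -3.56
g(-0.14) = 0.46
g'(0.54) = -0.84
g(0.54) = -1.04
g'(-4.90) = -22.60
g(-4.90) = 62.72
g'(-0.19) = -3.76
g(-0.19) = 0.64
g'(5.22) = 17.88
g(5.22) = 38.84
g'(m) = 4*m - 3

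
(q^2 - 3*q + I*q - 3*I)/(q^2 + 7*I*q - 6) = (q - 3)/(q + 6*I)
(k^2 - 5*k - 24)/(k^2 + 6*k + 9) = (k - 8)/(k + 3)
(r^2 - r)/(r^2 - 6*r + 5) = r/(r - 5)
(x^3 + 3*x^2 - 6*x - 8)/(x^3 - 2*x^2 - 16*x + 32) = (x + 1)/(x - 4)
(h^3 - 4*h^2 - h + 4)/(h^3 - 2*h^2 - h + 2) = (h - 4)/(h - 2)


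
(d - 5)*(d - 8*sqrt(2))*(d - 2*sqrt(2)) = d^3 - 10*sqrt(2)*d^2 - 5*d^2 + 32*d + 50*sqrt(2)*d - 160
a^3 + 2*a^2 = a^2*(a + 2)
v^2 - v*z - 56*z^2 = (v - 8*z)*(v + 7*z)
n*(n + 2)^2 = n^3 + 4*n^2 + 4*n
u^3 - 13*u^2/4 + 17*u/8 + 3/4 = (u - 2)*(u - 3/2)*(u + 1/4)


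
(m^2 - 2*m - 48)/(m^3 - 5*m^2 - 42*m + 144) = 1/(m - 3)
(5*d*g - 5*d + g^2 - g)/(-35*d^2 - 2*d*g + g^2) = (1 - g)/(7*d - g)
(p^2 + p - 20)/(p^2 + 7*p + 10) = (p - 4)/(p + 2)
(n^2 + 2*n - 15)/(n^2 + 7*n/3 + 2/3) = 3*(n^2 + 2*n - 15)/(3*n^2 + 7*n + 2)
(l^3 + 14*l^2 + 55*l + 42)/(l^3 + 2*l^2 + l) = (l^2 + 13*l + 42)/(l*(l + 1))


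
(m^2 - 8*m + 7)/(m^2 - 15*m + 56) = (m - 1)/(m - 8)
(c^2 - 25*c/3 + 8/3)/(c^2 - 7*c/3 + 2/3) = (c - 8)/(c - 2)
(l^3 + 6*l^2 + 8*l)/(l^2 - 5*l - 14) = l*(l + 4)/(l - 7)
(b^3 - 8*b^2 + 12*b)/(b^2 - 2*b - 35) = b*(-b^2 + 8*b - 12)/(-b^2 + 2*b + 35)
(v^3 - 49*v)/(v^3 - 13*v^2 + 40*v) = (v^2 - 49)/(v^2 - 13*v + 40)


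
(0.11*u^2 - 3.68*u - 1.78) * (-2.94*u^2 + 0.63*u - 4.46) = -0.3234*u^4 + 10.8885*u^3 + 2.4242*u^2 + 15.2914*u + 7.9388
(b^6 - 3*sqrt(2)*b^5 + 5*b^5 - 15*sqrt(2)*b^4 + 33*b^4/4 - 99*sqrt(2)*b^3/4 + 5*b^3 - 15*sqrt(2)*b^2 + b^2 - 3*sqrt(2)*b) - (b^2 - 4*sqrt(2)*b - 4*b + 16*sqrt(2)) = b^6 - 3*sqrt(2)*b^5 + 5*b^5 - 15*sqrt(2)*b^4 + 33*b^4/4 - 99*sqrt(2)*b^3/4 + 5*b^3 - 15*sqrt(2)*b^2 + sqrt(2)*b + 4*b - 16*sqrt(2)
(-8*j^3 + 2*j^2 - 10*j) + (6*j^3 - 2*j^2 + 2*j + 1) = -2*j^3 - 8*j + 1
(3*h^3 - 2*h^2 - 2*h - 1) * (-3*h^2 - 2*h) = -9*h^5 + 10*h^3 + 7*h^2 + 2*h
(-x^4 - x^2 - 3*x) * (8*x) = -8*x^5 - 8*x^3 - 24*x^2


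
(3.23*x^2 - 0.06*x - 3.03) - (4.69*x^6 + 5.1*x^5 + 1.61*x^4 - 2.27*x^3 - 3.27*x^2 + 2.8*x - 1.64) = -4.69*x^6 - 5.1*x^5 - 1.61*x^4 + 2.27*x^3 + 6.5*x^2 - 2.86*x - 1.39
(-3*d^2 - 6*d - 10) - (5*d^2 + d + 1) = -8*d^2 - 7*d - 11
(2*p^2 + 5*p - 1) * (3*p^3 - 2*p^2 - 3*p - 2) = 6*p^5 + 11*p^4 - 19*p^3 - 17*p^2 - 7*p + 2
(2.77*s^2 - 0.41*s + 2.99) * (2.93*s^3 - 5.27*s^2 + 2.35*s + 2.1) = 8.1161*s^5 - 15.7992*s^4 + 17.4309*s^3 - 10.9038*s^2 + 6.1655*s + 6.279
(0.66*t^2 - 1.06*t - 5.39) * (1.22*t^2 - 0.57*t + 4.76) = 0.8052*t^4 - 1.6694*t^3 - 2.83*t^2 - 1.9733*t - 25.6564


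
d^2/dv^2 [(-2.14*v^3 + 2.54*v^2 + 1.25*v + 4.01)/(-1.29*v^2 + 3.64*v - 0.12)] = (-1.4210854715202e-14*v^4 + 28.031846*v^3 - 43.287606*v^2 + 114.322032*v - 106.185448)/(2.146689*v^6 - 18.171972*v^5 + 51.875028*v^4 - 51.609376*v^3 + 4.825584*v^2 - 0.157248*v + 0.001728)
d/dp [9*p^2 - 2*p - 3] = 18*p - 2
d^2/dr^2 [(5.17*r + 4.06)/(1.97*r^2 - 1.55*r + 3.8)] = ((0.0306000000000033 - 61.1094*r)*(1.97*r^2 - 1.55*r + 3.8) + (3.94*r - 1.55)*(5.17*r + 4.06)*(7.88*r - 3.1))/(1.97*r^2 - 1.55*r + 3.8)^3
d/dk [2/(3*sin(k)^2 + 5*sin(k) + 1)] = -2*(6*sin(k) + 5)*cos(k)/(3*sin(k)^2 + 5*sin(k) + 1)^2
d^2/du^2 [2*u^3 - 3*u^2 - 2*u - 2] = 12*u - 6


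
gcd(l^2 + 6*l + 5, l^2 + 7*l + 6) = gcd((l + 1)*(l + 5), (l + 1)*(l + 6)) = l + 1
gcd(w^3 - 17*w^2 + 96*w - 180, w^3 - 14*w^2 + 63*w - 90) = w^2 - 11*w + 30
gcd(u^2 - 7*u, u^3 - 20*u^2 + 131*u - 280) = u - 7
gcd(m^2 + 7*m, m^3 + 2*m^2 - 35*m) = m^2 + 7*m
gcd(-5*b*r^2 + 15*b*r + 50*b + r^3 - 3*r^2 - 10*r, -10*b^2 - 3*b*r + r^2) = -5*b + r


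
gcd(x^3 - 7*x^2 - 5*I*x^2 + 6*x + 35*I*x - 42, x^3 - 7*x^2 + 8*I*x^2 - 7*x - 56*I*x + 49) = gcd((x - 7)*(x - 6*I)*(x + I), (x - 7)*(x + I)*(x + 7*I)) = x^2 + x*(-7 + I) - 7*I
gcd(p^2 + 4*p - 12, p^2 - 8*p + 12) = p - 2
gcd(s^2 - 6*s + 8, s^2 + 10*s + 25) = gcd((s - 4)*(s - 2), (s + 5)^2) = 1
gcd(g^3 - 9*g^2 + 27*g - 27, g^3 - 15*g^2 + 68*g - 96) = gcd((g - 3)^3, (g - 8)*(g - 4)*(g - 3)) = g - 3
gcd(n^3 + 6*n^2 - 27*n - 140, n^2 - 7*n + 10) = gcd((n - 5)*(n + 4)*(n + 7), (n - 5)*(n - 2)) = n - 5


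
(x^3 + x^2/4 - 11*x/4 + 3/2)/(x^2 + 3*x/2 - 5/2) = (4*x^2 + 5*x - 6)/(2*(2*x + 5))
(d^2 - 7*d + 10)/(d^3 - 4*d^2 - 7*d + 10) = (d - 2)/(d^2 + d - 2)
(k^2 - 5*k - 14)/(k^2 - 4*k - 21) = (k + 2)/(k + 3)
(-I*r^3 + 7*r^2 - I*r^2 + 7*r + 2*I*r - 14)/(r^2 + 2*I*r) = (-I*r^3 + r^2*(7 - I) + r*(7 + 2*I) - 14)/(r*(r + 2*I))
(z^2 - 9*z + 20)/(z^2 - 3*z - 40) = (-z^2 + 9*z - 20)/(-z^2 + 3*z + 40)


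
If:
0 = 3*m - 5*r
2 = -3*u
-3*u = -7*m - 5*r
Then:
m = -1/5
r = -3/25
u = -2/3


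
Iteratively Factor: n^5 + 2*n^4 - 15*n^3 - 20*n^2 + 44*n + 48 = (n - 2)*(n^4 + 4*n^3 - 7*n^2 - 34*n - 24) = (n - 3)*(n - 2)*(n^3 + 7*n^2 + 14*n + 8) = (n - 3)*(n - 2)*(n + 4)*(n^2 + 3*n + 2) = (n - 3)*(n - 2)*(n + 2)*(n + 4)*(n + 1)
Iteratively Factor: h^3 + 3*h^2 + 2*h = (h + 2)*(h^2 + h) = h*(h + 2)*(h + 1)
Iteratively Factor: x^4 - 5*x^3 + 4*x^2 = (x - 1)*(x^3 - 4*x^2) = x*(x - 1)*(x^2 - 4*x) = x*(x - 4)*(x - 1)*(x)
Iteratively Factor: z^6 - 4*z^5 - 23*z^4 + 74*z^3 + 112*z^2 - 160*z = (z - 4)*(z^5 - 23*z^3 - 18*z^2 + 40*z) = (z - 4)*(z + 4)*(z^4 - 4*z^3 - 7*z^2 + 10*z) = (z - 5)*(z - 4)*(z + 4)*(z^3 + z^2 - 2*z) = z*(z - 5)*(z - 4)*(z + 4)*(z^2 + z - 2) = z*(z - 5)*(z - 4)*(z + 2)*(z + 4)*(z - 1)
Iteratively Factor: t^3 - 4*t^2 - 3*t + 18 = (t - 3)*(t^2 - t - 6) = (t - 3)*(t + 2)*(t - 3)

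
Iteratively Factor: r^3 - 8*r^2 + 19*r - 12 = (r - 1)*(r^2 - 7*r + 12) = (r - 4)*(r - 1)*(r - 3)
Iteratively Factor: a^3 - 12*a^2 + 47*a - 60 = (a - 5)*(a^2 - 7*a + 12) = (a - 5)*(a - 3)*(a - 4)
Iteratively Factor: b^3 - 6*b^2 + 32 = (b + 2)*(b^2 - 8*b + 16) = (b - 4)*(b + 2)*(b - 4)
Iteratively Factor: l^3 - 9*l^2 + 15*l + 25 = (l - 5)*(l^2 - 4*l - 5) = (l - 5)^2*(l + 1)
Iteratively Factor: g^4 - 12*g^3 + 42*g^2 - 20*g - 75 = (g - 5)*(g^3 - 7*g^2 + 7*g + 15) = (g - 5)^2*(g^2 - 2*g - 3) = (g - 5)^2*(g - 3)*(g + 1)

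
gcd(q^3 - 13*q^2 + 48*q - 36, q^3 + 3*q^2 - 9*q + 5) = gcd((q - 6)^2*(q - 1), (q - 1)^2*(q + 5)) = q - 1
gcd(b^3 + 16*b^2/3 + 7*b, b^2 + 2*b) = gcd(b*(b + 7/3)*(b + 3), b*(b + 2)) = b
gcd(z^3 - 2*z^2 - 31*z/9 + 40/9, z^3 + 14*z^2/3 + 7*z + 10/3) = z + 5/3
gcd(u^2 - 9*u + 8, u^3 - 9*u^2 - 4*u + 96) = u - 8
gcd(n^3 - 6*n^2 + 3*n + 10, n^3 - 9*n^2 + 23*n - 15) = n - 5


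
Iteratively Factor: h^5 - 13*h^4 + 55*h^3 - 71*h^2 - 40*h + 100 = (h - 5)*(h^4 - 8*h^3 + 15*h^2 + 4*h - 20) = (h - 5)*(h - 2)*(h^3 - 6*h^2 + 3*h + 10) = (h - 5)*(h - 2)*(h + 1)*(h^2 - 7*h + 10) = (h - 5)*(h - 2)^2*(h + 1)*(h - 5)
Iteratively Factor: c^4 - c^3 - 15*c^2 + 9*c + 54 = (c - 3)*(c^3 + 2*c^2 - 9*c - 18) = (c - 3)^2*(c^2 + 5*c + 6) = (c - 3)^2*(c + 3)*(c + 2)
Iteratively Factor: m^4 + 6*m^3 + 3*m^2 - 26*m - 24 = (m + 3)*(m^3 + 3*m^2 - 6*m - 8) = (m + 3)*(m + 4)*(m^2 - m - 2) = (m + 1)*(m + 3)*(m + 4)*(m - 2)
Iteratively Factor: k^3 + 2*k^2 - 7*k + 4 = (k - 1)*(k^2 + 3*k - 4) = (k - 1)^2*(k + 4)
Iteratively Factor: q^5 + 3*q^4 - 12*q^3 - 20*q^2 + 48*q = (q + 4)*(q^4 - q^3 - 8*q^2 + 12*q) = (q - 2)*(q + 4)*(q^3 + q^2 - 6*q) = q*(q - 2)*(q + 4)*(q^2 + q - 6) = q*(q - 2)*(q + 3)*(q + 4)*(q - 2)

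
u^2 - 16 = (u - 4)*(u + 4)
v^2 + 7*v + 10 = (v + 2)*(v + 5)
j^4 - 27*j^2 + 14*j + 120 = (j - 4)*(j - 3)*(j + 2)*(j + 5)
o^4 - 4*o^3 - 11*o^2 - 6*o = o*(o - 6)*(o + 1)^2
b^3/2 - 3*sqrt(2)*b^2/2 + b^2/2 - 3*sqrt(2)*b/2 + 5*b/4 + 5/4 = (b/2 + 1/2)*(b - 5*sqrt(2)/2)*(b - sqrt(2)/2)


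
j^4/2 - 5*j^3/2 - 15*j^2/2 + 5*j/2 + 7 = (j/2 + 1)*(j - 7)*(j - 1)*(j + 1)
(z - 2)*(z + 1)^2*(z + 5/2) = z^4 + 5*z^3/2 - 3*z^2 - 19*z/2 - 5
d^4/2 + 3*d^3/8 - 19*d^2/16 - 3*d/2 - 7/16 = (d/2 + 1/2)*(d - 7/4)*(d + 1/2)*(d + 1)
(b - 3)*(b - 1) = b^2 - 4*b + 3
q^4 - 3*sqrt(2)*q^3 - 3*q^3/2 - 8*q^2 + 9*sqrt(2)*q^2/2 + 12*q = q*(q - 3/2)*(q - 4*sqrt(2))*(q + sqrt(2))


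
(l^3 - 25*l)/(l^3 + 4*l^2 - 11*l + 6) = l*(l^2 - 25)/(l^3 + 4*l^2 - 11*l + 6)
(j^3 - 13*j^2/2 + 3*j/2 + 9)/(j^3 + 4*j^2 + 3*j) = (j^2 - 15*j/2 + 9)/(j*(j + 3))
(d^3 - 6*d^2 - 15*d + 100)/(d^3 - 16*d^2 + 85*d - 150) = (d + 4)/(d - 6)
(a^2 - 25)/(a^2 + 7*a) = (a^2 - 25)/(a*(a + 7))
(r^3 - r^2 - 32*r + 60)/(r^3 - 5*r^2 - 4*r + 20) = (r + 6)/(r + 2)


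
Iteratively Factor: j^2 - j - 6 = (j + 2)*(j - 3)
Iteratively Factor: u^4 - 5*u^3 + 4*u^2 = (u - 1)*(u^3 - 4*u^2) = u*(u - 1)*(u^2 - 4*u) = u^2*(u - 1)*(u - 4)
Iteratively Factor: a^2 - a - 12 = (a - 4)*(a + 3)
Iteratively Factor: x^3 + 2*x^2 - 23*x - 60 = (x - 5)*(x^2 + 7*x + 12) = (x - 5)*(x + 3)*(x + 4)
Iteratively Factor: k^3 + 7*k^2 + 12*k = (k + 4)*(k^2 + 3*k) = (k + 3)*(k + 4)*(k)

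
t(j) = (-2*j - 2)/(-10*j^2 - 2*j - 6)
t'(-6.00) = 0.00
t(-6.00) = -0.03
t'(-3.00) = -0.00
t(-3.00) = -0.04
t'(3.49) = -0.02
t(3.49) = 0.07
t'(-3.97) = -0.01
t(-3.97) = -0.04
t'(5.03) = -0.01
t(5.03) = 0.04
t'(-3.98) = -0.01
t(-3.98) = -0.04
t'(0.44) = -0.17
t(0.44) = 0.33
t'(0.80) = -0.19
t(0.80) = 0.26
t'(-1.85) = 0.01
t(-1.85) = -0.05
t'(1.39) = -0.11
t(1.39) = 0.17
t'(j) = (-2*j - 2)*(20*j + 2)/(-10*j^2 - 2*j - 6)^2 - 2/(-10*j^2 - 2*j - 6) = (5*j^2 + j - (j + 1)*(10*j + 1) + 3)/(5*j^2 + j + 3)^2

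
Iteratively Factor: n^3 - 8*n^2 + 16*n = (n - 4)*(n^2 - 4*n) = (n - 4)^2*(n)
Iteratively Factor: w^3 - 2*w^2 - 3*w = (w - 3)*(w^2 + w) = (w - 3)*(w + 1)*(w)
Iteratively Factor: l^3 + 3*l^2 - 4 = (l + 2)*(l^2 + l - 2) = (l - 1)*(l + 2)*(l + 2)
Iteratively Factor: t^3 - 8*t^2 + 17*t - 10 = (t - 2)*(t^2 - 6*t + 5) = (t - 2)*(t - 1)*(t - 5)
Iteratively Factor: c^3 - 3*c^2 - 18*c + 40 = (c - 2)*(c^2 - c - 20) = (c - 2)*(c + 4)*(c - 5)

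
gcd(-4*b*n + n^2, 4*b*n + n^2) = n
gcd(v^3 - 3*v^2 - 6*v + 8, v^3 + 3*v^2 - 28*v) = v - 4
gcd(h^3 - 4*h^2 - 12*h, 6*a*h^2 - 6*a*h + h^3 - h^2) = h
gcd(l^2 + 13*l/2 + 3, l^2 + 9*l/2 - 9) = l + 6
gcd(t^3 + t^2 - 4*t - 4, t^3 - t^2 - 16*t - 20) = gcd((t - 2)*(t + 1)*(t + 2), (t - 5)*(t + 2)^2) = t + 2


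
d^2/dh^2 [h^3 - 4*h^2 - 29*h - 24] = 6*h - 8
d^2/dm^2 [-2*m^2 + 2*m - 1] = -4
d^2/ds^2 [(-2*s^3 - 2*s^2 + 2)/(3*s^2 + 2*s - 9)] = 100*(-s^3 - 9*s - 2)/(27*s^6 + 54*s^5 - 207*s^4 - 316*s^3 + 621*s^2 + 486*s - 729)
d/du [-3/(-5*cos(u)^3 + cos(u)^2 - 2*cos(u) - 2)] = 3*(15*cos(u)^2 - 2*cos(u) + 2)*sin(u)/(5*cos(u)^3 - cos(u)^2 + 2*cos(u) + 2)^2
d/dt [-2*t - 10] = -2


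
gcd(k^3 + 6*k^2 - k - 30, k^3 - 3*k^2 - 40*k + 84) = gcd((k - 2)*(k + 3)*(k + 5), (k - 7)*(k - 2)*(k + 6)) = k - 2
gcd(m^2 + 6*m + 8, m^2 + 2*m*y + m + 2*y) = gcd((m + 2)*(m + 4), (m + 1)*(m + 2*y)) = 1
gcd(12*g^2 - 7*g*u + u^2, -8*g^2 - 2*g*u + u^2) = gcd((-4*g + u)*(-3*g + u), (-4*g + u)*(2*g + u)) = -4*g + u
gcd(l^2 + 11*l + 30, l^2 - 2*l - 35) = l + 5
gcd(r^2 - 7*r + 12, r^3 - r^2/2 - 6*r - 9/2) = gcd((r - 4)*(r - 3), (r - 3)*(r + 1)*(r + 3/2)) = r - 3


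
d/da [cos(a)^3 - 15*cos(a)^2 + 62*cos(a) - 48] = (-3*cos(a)^2 + 30*cos(a) - 62)*sin(a)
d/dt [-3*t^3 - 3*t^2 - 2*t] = -9*t^2 - 6*t - 2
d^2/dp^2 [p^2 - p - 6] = 2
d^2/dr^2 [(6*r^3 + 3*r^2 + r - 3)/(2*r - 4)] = (6*r^3 - 36*r^2 + 72*r + 11)/(r^3 - 6*r^2 + 12*r - 8)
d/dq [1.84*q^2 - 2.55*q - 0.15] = 3.68*q - 2.55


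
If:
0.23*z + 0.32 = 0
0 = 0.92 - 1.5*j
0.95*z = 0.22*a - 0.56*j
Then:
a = -4.45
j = 0.61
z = -1.39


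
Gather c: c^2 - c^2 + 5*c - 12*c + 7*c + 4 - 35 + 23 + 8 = 0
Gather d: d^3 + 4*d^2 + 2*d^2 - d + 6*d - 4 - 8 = d^3 + 6*d^2 + 5*d - 12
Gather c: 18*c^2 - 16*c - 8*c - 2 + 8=18*c^2 - 24*c + 6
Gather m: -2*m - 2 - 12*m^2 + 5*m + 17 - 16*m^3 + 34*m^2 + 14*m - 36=-16*m^3 + 22*m^2 + 17*m - 21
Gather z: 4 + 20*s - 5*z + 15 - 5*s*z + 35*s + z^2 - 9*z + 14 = 55*s + z^2 + z*(-5*s - 14) + 33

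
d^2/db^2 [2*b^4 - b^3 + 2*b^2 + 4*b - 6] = 24*b^2 - 6*b + 4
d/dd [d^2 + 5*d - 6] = 2*d + 5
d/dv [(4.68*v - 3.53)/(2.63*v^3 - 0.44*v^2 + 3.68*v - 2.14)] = (-24.6168*v^3 + 29.9109*v^2 - 3.1064*v + 2.9752)/(6.9169*v^6 - 2.3144*v^5 + 19.5504*v^4 - 14.4948*v^3 + 15.4256*v^2 - 15.7504*v + 4.5796)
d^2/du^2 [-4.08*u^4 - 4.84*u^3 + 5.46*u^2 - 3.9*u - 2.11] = -48.96*u^2 - 29.04*u + 10.92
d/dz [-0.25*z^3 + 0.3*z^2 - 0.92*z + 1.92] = -0.75*z^2 + 0.6*z - 0.92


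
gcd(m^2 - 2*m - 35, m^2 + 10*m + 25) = m + 5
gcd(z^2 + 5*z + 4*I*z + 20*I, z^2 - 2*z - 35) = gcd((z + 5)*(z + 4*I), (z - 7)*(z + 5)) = z + 5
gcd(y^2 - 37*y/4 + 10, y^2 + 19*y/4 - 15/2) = y - 5/4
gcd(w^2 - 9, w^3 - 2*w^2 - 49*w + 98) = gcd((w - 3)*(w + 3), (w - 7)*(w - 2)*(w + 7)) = 1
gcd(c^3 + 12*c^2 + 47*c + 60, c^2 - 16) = c + 4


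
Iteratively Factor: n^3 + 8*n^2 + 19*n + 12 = (n + 4)*(n^2 + 4*n + 3) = (n + 1)*(n + 4)*(n + 3)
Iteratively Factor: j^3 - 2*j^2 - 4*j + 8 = (j + 2)*(j^2 - 4*j + 4) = (j - 2)*(j + 2)*(j - 2)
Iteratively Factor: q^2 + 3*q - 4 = (q - 1)*(q + 4)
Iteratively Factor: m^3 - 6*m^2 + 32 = (m - 4)*(m^2 - 2*m - 8) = (m - 4)*(m + 2)*(m - 4)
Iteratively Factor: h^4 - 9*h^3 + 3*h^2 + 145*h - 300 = (h - 5)*(h^3 - 4*h^2 - 17*h + 60) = (h - 5)*(h + 4)*(h^2 - 8*h + 15) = (h - 5)^2*(h + 4)*(h - 3)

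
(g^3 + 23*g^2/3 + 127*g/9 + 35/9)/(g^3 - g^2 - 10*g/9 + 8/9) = (9*g^3 + 69*g^2 + 127*g + 35)/(9*g^3 - 9*g^2 - 10*g + 8)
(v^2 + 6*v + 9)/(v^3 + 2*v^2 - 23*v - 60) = (v + 3)/(v^2 - v - 20)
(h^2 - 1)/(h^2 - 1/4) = 4*(h^2 - 1)/(4*h^2 - 1)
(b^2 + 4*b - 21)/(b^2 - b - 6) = (b + 7)/(b + 2)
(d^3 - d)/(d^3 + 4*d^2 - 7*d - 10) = d*(d - 1)/(d^2 + 3*d - 10)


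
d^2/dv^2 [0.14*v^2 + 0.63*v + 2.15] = 0.280000000000000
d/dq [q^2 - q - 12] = 2*q - 1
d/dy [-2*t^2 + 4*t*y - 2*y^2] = 4*t - 4*y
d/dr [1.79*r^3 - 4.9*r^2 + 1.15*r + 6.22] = 5.37*r^2 - 9.8*r + 1.15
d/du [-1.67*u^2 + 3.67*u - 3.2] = 3.67 - 3.34*u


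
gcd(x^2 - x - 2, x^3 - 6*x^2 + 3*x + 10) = x^2 - x - 2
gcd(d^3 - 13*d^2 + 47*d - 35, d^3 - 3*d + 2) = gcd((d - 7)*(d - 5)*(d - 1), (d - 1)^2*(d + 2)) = d - 1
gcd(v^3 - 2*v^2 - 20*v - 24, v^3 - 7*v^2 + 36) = v^2 - 4*v - 12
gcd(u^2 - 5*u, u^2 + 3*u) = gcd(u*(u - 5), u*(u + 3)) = u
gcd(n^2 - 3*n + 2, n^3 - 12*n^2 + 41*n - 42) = n - 2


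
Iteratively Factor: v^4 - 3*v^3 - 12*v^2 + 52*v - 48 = (v - 3)*(v^3 - 12*v + 16) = (v - 3)*(v - 2)*(v^2 + 2*v - 8) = (v - 3)*(v - 2)*(v + 4)*(v - 2)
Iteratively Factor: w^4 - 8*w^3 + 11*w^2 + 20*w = (w + 1)*(w^3 - 9*w^2 + 20*w) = (w - 5)*(w + 1)*(w^2 - 4*w) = w*(w - 5)*(w + 1)*(w - 4)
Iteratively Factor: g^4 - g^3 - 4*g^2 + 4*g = (g + 2)*(g^3 - 3*g^2 + 2*g) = (g - 1)*(g + 2)*(g^2 - 2*g) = g*(g - 1)*(g + 2)*(g - 2)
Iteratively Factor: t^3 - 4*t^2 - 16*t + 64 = (t - 4)*(t^2 - 16) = (t - 4)*(t + 4)*(t - 4)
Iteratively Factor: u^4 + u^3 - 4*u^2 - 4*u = (u + 2)*(u^3 - u^2 - 2*u) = (u - 2)*(u + 2)*(u^2 + u) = u*(u - 2)*(u + 2)*(u + 1)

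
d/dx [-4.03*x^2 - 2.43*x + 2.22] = -8.06*x - 2.43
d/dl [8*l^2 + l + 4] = 16*l + 1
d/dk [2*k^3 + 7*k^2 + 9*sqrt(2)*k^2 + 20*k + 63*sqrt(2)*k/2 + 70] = 6*k^2 + 14*k + 18*sqrt(2)*k + 20 + 63*sqrt(2)/2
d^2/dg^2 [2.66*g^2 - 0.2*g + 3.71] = 5.32000000000000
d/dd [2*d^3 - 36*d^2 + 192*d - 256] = 6*d^2 - 72*d + 192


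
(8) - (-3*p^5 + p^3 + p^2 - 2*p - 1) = 3*p^5 - p^3 - p^2 + 2*p + 9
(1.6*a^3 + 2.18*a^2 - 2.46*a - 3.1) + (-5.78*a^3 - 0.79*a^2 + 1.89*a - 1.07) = -4.18*a^3 + 1.39*a^2 - 0.57*a - 4.17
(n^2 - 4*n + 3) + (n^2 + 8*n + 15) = 2*n^2 + 4*n + 18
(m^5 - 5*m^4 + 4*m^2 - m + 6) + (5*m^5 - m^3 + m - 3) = 6*m^5 - 5*m^4 - m^3 + 4*m^2 + 3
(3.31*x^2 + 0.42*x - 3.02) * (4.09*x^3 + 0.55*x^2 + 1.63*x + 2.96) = 13.5379*x^5 + 3.5383*x^4 - 6.7255*x^3 + 8.8212*x^2 - 3.6794*x - 8.9392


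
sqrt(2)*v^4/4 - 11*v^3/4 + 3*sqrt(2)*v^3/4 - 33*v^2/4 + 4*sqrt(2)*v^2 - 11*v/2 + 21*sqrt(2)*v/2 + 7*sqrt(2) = (v/2 + 1)*(v - 7*sqrt(2)/2)*(v - 2*sqrt(2))*(sqrt(2)*v/2 + sqrt(2)/2)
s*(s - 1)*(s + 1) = s^3 - s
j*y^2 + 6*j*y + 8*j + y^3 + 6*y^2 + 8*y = (j + y)*(y + 2)*(y + 4)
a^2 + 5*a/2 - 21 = (a - 7/2)*(a + 6)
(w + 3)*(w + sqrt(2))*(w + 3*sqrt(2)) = w^3 + 3*w^2 + 4*sqrt(2)*w^2 + 6*w + 12*sqrt(2)*w + 18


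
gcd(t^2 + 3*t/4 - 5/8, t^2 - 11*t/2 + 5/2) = t - 1/2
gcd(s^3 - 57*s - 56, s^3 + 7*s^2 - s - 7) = s^2 + 8*s + 7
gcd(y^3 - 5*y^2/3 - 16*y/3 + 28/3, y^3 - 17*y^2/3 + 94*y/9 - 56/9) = y - 2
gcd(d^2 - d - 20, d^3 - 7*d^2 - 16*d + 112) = d + 4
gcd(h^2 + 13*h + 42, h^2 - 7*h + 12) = 1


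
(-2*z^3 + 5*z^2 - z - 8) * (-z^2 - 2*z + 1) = 2*z^5 - z^4 - 11*z^3 + 15*z^2 + 15*z - 8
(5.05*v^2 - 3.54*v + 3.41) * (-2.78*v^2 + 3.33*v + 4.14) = -14.039*v^4 + 26.6577*v^3 - 0.361000000000002*v^2 - 3.3003*v + 14.1174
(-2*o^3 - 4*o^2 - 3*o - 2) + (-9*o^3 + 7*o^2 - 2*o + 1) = -11*o^3 + 3*o^2 - 5*o - 1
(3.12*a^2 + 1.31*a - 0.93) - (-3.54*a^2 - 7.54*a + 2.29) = 6.66*a^2 + 8.85*a - 3.22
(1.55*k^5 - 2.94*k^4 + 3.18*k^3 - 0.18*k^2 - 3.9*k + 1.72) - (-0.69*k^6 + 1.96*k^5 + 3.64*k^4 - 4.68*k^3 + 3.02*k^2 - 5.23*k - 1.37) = 0.69*k^6 - 0.41*k^5 - 6.58*k^4 + 7.86*k^3 - 3.2*k^2 + 1.33*k + 3.09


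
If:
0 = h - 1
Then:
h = 1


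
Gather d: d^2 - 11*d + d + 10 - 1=d^2 - 10*d + 9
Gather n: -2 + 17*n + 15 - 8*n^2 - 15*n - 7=-8*n^2 + 2*n + 6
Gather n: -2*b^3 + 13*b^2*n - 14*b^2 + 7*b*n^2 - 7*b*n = -2*b^3 - 14*b^2 + 7*b*n^2 + n*(13*b^2 - 7*b)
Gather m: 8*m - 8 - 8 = 8*m - 16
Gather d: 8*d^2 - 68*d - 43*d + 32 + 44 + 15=8*d^2 - 111*d + 91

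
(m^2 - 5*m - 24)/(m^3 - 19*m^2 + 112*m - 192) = (m + 3)/(m^2 - 11*m + 24)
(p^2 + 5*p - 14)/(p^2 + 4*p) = (p^2 + 5*p - 14)/(p*(p + 4))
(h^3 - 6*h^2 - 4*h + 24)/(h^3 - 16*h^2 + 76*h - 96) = (h + 2)/(h - 8)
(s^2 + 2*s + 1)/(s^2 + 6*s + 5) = (s + 1)/(s + 5)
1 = 1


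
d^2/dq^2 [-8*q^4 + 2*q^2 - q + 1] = 4 - 96*q^2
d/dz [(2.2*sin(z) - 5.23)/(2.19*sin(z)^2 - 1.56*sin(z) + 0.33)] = (-4.818*sin(z)^2 + 22.9074*sin(z) - 7.4328)*cos(z)/(4.7961*sin(z)^4 - 6.8328*sin(z)^3 + 3.879*sin(z)^2 - 1.0296*sin(z) + 0.1089)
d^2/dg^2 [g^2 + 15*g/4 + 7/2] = 2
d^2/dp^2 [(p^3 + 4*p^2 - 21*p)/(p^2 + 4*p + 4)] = 50*(4 - p)/(p^4 + 8*p^3 + 24*p^2 + 32*p + 16)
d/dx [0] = 0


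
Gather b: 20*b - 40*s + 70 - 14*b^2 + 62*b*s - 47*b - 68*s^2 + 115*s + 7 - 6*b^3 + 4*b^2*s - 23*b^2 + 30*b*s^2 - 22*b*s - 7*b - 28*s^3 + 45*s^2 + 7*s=-6*b^3 + b^2*(4*s - 37) + b*(30*s^2 + 40*s - 34) - 28*s^3 - 23*s^2 + 82*s + 77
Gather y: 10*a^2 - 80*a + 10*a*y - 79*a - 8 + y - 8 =10*a^2 - 159*a + y*(10*a + 1) - 16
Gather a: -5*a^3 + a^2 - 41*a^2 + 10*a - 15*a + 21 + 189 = -5*a^3 - 40*a^2 - 5*a + 210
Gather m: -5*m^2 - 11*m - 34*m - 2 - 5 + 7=-5*m^2 - 45*m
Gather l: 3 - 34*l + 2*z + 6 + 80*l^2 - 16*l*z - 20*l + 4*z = 80*l^2 + l*(-16*z - 54) + 6*z + 9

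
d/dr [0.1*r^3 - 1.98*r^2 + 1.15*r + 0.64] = 0.3*r^2 - 3.96*r + 1.15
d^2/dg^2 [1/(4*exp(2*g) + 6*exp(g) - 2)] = ((4*exp(g) + 3)^2*exp(g) - (8*exp(g) + 3)*(2*exp(2*g) + 3*exp(g) - 1)/2)*exp(g)/(2*exp(2*g) + 3*exp(g) - 1)^3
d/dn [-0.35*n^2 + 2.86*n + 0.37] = 2.86 - 0.7*n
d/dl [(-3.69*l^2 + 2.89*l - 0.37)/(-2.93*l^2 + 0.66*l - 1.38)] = (6.0323*l^2 + 8.0162*l - 3.744)/(8.5849*l^4 - 3.8676*l^3 + 8.5224*l^2 - 1.8216*l + 1.9044)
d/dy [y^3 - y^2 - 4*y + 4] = 3*y^2 - 2*y - 4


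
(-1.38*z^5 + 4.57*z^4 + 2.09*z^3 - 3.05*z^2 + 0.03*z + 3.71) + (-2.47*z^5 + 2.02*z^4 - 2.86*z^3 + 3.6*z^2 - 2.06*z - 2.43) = -3.85*z^5 + 6.59*z^4 - 0.77*z^3 + 0.55*z^2 - 2.03*z + 1.28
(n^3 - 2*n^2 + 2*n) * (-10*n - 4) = -10*n^4 + 16*n^3 - 12*n^2 - 8*n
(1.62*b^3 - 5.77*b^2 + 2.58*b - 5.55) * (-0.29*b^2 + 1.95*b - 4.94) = -0.4698*b^5 + 4.8323*b^4 - 20.0025*b^3 + 35.1443*b^2 - 23.5677*b + 27.417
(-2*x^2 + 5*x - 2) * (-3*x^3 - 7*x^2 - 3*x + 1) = 6*x^5 - x^4 - 23*x^3 - 3*x^2 + 11*x - 2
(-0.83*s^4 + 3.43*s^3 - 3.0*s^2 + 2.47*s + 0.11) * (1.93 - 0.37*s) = 0.3071*s^5 - 2.871*s^4 + 7.7299*s^3 - 6.7039*s^2 + 4.7264*s + 0.2123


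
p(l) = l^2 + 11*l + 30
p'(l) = 2*l + 11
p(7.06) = 157.50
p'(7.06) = 25.12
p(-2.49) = 8.81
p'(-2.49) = 6.02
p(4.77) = 105.22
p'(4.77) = 20.54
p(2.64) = 66.01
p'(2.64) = 16.28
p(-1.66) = 14.50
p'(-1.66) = 7.68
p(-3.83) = 2.54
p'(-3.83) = 3.34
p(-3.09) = 5.56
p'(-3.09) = 4.82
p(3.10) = 73.71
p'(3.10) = 17.20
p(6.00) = 132.00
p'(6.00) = 23.00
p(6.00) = 132.00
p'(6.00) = 23.00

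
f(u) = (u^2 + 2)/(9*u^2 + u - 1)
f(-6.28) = 0.12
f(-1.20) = 0.32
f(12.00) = 0.11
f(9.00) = 0.11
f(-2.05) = 0.18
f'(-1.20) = 0.39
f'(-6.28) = 0.00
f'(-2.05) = 0.07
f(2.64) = 0.14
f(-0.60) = 1.44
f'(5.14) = -0.00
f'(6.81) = -0.00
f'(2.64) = -0.02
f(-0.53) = 2.29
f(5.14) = 0.12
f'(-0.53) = 18.49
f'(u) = 2*u/(9*u^2 + u - 1) + (-18*u - 1)*(u^2 + 2)/(9*u^2 + u - 1)^2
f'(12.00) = 0.00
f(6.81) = 0.11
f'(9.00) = 0.00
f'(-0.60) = 7.87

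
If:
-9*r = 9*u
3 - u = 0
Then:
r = -3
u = 3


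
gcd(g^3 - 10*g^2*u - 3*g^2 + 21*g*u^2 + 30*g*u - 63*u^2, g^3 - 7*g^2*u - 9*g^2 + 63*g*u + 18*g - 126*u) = -g^2 + 7*g*u + 3*g - 21*u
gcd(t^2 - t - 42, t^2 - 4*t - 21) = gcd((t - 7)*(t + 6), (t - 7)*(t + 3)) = t - 7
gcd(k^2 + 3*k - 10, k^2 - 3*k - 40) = k + 5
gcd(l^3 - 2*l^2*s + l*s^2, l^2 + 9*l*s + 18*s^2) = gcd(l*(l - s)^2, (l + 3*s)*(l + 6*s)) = 1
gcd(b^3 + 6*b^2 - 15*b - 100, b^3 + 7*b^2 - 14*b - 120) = b^2 + b - 20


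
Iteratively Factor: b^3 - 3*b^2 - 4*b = (b + 1)*(b^2 - 4*b) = b*(b + 1)*(b - 4)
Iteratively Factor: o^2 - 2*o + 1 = (o - 1)*(o - 1)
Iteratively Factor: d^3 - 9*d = (d + 3)*(d^2 - 3*d) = d*(d + 3)*(d - 3)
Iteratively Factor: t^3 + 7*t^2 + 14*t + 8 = (t + 2)*(t^2 + 5*t + 4) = (t + 2)*(t + 4)*(t + 1)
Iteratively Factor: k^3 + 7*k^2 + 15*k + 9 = (k + 1)*(k^2 + 6*k + 9) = (k + 1)*(k + 3)*(k + 3)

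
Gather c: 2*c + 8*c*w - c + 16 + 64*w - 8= c*(8*w + 1) + 64*w + 8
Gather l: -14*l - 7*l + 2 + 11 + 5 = 18 - 21*l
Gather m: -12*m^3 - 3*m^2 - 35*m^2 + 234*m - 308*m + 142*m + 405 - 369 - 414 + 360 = -12*m^3 - 38*m^2 + 68*m - 18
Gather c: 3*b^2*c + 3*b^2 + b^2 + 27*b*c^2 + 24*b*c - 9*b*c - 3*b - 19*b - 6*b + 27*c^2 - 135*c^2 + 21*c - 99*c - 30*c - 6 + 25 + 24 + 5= 4*b^2 - 28*b + c^2*(27*b - 108) + c*(3*b^2 + 15*b - 108) + 48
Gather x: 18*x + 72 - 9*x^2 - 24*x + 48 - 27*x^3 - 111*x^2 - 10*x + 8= -27*x^3 - 120*x^2 - 16*x + 128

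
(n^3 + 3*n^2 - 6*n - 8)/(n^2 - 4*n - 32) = (n^2 - n - 2)/(n - 8)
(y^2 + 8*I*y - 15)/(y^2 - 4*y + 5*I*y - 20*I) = (y + 3*I)/(y - 4)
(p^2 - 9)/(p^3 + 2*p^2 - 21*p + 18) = (p + 3)/(p^2 + 5*p - 6)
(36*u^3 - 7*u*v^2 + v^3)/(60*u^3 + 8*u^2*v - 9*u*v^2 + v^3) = (3*u - v)/(5*u - v)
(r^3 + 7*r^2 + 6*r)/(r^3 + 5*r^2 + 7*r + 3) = r*(r + 6)/(r^2 + 4*r + 3)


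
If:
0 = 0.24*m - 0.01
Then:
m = 0.04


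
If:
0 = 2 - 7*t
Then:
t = 2/7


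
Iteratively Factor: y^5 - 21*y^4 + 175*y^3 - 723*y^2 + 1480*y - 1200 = (y - 4)*(y^4 - 17*y^3 + 107*y^2 - 295*y + 300) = (y - 4)^2*(y^3 - 13*y^2 + 55*y - 75) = (y - 5)*(y - 4)^2*(y^2 - 8*y + 15) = (y - 5)^2*(y - 4)^2*(y - 3)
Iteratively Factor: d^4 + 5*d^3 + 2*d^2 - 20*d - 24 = (d + 3)*(d^3 + 2*d^2 - 4*d - 8) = (d + 2)*(d + 3)*(d^2 - 4) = (d + 2)^2*(d + 3)*(d - 2)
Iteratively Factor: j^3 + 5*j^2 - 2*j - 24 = (j + 4)*(j^2 + j - 6) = (j + 3)*(j + 4)*(j - 2)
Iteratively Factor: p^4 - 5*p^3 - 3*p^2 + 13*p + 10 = (p - 5)*(p^3 - 3*p - 2) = (p - 5)*(p + 1)*(p^2 - p - 2) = (p - 5)*(p + 1)^2*(p - 2)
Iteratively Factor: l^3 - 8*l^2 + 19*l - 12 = (l - 4)*(l^2 - 4*l + 3) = (l - 4)*(l - 1)*(l - 3)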